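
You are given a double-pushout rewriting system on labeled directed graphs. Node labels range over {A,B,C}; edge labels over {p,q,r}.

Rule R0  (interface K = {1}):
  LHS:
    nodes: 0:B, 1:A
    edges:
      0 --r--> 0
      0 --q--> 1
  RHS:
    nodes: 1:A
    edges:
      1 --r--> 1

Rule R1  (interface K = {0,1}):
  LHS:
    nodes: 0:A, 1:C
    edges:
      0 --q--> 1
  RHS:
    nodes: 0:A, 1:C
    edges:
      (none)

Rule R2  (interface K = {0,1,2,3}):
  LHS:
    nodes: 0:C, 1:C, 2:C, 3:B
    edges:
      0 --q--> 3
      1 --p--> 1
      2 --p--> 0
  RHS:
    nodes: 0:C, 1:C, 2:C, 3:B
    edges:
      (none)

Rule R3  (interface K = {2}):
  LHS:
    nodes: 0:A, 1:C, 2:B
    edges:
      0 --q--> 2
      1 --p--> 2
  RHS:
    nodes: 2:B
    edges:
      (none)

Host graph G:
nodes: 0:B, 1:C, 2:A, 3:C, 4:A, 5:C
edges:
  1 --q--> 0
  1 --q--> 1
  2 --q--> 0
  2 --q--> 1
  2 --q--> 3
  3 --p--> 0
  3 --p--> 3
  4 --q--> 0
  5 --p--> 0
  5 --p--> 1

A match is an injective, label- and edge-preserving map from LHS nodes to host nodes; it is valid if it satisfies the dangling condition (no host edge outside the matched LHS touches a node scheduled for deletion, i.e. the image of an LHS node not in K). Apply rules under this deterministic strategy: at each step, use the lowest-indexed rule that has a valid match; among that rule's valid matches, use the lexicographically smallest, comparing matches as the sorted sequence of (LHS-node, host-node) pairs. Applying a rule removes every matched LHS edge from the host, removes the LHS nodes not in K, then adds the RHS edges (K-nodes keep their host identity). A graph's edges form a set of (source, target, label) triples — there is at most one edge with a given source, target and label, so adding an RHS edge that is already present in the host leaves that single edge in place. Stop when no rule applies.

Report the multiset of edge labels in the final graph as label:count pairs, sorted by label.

Answer: q:1

Derivation:
[0] host  ⇒  6 nodes, 10 edges  {1-q->0 1-q->1 2-q->0 2-q->1 2-q->3 3-p->0 3-p->3 4-q->0 5-p->0 5-p->1}
[1] R1 @ {0↦2, 1↦1}  ⇒  6 nodes, 9 edges  {1-q->0 1-q->1 2-q->0 2-q->3 3-p->0 3-p->3 4-q->0 5-p->0 5-p->1}
[2] R1 @ {0↦2, 1↦3}  ⇒  6 nodes, 8 edges  {1-q->0 1-q->1 2-q->0 3-p->0 3-p->3 4-q->0 5-p->0 5-p->1}
[3] R2 @ {0↦1, 1↦3, 2↦5, 3↦0}  ⇒  6 nodes, 5 edges  {1-q->1 2-q->0 3-p->0 4-q->0 5-p->0}
[4] R3 @ {0↦2, 1↦3, 2↦0}  ⇒  4 nodes, 3 edges  {1-q->1 4-q->0 5-p->0}
[5] R3 @ {0↦4, 1↦5, 2↦0}  ⇒  2 nodes, 1 edges  {1-q->1}
halt: no rule applies after step 5
NF edges: [(1, 1, 'q')]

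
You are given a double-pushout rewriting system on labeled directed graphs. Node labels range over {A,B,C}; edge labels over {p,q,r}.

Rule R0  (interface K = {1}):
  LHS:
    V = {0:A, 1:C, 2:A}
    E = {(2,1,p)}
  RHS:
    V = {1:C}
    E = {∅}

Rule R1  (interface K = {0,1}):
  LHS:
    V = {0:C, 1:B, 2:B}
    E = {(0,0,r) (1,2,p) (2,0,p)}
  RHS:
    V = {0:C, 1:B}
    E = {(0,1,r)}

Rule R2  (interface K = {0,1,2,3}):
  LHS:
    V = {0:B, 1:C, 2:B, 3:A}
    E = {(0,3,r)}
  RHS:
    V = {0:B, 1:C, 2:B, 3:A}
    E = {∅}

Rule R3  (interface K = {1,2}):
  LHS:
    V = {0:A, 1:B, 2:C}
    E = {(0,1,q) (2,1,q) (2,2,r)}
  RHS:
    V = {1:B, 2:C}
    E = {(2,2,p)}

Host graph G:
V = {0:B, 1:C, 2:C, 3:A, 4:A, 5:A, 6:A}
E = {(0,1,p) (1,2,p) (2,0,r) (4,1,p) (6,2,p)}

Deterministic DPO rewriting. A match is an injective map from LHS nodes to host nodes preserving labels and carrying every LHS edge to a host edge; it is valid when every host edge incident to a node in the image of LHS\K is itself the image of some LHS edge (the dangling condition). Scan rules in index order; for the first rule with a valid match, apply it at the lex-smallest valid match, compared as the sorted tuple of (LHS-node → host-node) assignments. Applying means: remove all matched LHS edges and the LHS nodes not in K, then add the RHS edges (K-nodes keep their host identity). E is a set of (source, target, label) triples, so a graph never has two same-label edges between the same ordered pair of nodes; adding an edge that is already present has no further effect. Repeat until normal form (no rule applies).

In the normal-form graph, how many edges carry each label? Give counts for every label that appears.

Answer: p:2 r:1

Derivation:
[0] host  ⇒  7 nodes, 5 edges  {0-p->1 1-p->2 2-r->0 4-p->1 6-p->2}
[1] R0 @ {0↦3, 1↦1, 2↦4}  ⇒  5 nodes, 4 edges  {0-p->1 1-p->2 2-r->0 6-p->2}
[2] R0 @ {0↦5, 1↦2, 2↦6}  ⇒  3 nodes, 3 edges  {0-p->1 1-p->2 2-r->0}
final graph: no rule applies after step 2
NF edges: [(0, 1, 'p'), (1, 2, 'p'), (2, 0, 'r')]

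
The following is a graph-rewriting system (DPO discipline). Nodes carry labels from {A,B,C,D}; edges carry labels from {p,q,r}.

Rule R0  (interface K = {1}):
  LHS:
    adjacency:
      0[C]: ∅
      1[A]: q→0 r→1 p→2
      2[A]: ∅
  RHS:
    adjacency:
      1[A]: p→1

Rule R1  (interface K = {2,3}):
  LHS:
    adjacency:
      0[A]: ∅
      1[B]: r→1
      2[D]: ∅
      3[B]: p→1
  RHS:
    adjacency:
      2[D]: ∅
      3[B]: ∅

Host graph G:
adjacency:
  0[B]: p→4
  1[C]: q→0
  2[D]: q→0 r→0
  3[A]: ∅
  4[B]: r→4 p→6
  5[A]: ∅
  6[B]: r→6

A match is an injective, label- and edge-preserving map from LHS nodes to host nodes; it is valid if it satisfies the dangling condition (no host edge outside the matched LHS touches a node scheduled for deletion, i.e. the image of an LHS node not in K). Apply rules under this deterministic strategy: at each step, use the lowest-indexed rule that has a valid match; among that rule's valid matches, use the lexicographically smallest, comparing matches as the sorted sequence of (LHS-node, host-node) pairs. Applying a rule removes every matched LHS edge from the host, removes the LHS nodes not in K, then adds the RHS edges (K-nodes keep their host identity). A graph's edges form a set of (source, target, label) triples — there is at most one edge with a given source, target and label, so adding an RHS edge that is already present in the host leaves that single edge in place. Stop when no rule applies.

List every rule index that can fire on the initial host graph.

R0: no valid match — LHS pattern not found
R1: 2 valid matches — {0↦3, 1↦6, 2↦2, 3↦4}, {0↦5, 1↦6, 2↦2, 3↦4}

Answer: [R1]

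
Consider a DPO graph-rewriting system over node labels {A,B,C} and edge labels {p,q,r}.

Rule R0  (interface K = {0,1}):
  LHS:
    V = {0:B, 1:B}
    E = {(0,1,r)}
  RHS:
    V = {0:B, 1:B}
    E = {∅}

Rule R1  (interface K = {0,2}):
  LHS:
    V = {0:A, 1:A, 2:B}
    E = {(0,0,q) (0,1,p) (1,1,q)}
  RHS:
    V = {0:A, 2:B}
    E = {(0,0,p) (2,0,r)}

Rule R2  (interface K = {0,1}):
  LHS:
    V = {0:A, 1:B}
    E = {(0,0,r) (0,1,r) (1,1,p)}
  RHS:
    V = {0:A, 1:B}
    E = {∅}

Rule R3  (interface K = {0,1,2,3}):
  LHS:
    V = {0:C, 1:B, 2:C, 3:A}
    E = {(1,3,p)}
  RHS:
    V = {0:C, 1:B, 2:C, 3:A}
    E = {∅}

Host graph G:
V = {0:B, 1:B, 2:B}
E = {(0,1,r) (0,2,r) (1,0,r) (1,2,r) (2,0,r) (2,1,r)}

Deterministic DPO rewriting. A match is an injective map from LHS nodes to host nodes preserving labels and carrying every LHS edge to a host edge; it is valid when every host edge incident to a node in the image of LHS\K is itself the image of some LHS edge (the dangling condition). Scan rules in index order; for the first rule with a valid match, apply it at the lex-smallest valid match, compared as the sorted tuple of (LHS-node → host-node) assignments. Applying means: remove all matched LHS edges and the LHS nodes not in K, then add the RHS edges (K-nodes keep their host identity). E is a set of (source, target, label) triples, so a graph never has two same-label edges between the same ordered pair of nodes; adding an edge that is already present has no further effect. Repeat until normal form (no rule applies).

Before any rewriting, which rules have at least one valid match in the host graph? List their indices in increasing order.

R0: 6 valid matches — {0↦0, 1↦1}, {0↦0, 1↦2}, {0↦1, 1↦0} (+3 more)
R1: no valid match — LHS pattern not found
R2: no valid match — LHS pattern not found
R3: no valid match — LHS pattern not found

Answer: [R0]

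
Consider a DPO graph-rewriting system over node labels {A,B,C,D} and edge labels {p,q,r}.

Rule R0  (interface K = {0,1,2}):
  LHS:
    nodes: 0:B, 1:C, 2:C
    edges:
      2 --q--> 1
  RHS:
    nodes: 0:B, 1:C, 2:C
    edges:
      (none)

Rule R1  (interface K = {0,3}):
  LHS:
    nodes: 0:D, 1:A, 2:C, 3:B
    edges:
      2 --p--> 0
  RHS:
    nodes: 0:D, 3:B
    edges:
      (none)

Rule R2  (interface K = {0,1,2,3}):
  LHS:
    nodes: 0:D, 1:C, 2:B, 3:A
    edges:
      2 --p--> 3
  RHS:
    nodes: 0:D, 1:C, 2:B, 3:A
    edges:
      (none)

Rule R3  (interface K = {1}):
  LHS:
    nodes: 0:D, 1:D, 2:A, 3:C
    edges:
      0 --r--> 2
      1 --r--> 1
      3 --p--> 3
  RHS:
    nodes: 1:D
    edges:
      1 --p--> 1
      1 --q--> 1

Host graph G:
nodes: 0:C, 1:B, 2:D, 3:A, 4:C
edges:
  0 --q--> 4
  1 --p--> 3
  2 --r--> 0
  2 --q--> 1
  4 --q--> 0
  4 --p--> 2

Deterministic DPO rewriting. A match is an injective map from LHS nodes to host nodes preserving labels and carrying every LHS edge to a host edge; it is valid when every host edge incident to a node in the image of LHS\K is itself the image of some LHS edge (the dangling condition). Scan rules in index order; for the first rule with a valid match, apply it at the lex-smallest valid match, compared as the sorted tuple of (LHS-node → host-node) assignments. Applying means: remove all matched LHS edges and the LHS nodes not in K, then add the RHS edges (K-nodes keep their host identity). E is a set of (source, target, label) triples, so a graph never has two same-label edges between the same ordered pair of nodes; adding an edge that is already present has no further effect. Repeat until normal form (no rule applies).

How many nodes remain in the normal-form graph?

[0] host  ⇒  5 nodes, 6 edges  {0-q->4 1-p->3 2-r->0 2-q->1 4-q->0 4-p->2}
[1] R0 @ {0↦1, 1↦0, 2↦4}  ⇒  5 nodes, 5 edges  {0-q->4 1-p->3 2-r->0 2-q->1 4-p->2}
[2] R0 @ {0↦1, 1↦4, 2↦0}  ⇒  5 nodes, 4 edges  {1-p->3 2-r->0 2-q->1 4-p->2}
[3] R2 @ {0↦2, 1↦0, 2↦1, 3↦3}  ⇒  5 nodes, 3 edges  {2-r->0 2-q->1 4-p->2}
[4] R1 @ {0↦2, 1↦3, 2↦4, 3↦1}  ⇒  3 nodes, 2 edges  {2-r->0 2-q->1}
halt: no rule applies after step 4
NF nodes: {0:C, 1:B, 2:D}

Answer: 3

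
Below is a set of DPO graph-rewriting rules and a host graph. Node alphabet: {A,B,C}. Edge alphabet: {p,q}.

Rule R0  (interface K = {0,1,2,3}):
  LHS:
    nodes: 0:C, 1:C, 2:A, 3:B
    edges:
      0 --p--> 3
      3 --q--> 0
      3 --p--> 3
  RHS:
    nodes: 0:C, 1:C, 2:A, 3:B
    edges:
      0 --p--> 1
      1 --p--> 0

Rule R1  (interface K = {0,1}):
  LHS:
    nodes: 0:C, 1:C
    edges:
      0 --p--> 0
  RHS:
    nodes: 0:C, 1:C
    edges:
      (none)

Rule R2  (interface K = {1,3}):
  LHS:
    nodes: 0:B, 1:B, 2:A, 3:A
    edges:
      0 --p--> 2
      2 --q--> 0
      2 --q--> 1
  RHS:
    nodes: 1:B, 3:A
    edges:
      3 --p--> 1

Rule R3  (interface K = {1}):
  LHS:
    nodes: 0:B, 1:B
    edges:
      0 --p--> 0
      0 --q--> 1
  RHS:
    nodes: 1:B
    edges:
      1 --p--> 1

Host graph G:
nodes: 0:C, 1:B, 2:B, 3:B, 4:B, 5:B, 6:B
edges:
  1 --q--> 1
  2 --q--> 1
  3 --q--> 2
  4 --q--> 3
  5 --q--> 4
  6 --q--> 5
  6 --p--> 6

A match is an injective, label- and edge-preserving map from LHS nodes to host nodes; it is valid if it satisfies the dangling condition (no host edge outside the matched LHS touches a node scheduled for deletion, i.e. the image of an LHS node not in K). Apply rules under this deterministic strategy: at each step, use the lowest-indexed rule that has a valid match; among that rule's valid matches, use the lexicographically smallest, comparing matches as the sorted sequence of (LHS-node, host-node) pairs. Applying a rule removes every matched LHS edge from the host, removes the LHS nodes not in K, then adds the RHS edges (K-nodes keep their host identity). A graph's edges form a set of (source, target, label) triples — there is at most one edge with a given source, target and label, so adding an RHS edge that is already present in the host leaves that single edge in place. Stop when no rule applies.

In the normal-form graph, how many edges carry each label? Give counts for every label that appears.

start.  V:7 E:7  edges: 1-q->1 2-q->1 3-q->2 4-q->3 5-q->4 6-q->5 6-p->6
1. fire R3 via {0↦6, 1↦5}  →  V:6 E:6  edges: 1-q->1 2-q->1 3-q->2 4-q->3 5-q->4 5-p->5
2. fire R3 via {0↦5, 1↦4}  →  V:5 E:5  edges: 1-q->1 2-q->1 3-q->2 4-q->3 4-p->4
3. fire R3 via {0↦4, 1↦3}  →  V:4 E:4  edges: 1-q->1 2-q->1 3-q->2 3-p->3
4. fire R3 via {0↦3, 1↦2}  →  V:3 E:3  edges: 1-q->1 2-q->1 2-p->2
5. fire R3 via {0↦2, 1↦1}  →  V:2 E:2  edges: 1-p->1 1-q->1
halt: no rule applies after step 5
NF edges: [(1, 1, 'p'), (1, 1, 'q')]

Answer: p:1 q:1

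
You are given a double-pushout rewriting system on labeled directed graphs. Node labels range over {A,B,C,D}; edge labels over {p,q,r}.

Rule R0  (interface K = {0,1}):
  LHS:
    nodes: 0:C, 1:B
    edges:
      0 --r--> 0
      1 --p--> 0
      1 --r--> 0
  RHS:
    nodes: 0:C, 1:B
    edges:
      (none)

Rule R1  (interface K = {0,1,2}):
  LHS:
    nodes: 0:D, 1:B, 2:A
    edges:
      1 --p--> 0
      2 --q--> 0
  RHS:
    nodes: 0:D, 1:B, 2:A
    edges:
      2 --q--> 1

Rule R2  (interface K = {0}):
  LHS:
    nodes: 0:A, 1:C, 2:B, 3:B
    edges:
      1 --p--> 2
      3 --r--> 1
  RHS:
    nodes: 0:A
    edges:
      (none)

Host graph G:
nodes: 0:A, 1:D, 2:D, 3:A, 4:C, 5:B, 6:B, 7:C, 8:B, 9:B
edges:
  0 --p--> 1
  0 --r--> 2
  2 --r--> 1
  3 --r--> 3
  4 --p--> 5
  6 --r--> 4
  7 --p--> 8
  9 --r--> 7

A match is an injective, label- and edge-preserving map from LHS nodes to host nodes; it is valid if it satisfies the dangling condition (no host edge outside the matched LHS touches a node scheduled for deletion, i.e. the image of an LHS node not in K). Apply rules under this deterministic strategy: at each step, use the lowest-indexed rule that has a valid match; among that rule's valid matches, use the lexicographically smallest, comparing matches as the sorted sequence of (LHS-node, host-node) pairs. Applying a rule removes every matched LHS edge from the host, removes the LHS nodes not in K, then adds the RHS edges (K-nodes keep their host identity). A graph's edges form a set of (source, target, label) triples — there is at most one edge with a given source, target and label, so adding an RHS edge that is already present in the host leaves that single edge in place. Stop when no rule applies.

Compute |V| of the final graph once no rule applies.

Answer: 4

Derivation:
[0] host  ⇒  10 nodes, 8 edges  {0-p->1 0-r->2 2-r->1 3-r->3 4-p->5 6-r->4 7-p->8 9-r->7}
[1] R2 @ {0↦0, 1↦4, 2↦5, 3↦6}  ⇒  7 nodes, 6 edges  {0-p->1 0-r->2 2-r->1 3-r->3 7-p->8 9-r->7}
[2] R2 @ {0↦0, 1↦7, 2↦8, 3↦9}  ⇒  4 nodes, 4 edges  {0-p->1 0-r->2 2-r->1 3-r->3}
normal form: no rule applies after step 2
NF nodes: {0:A, 1:D, 2:D, 3:A}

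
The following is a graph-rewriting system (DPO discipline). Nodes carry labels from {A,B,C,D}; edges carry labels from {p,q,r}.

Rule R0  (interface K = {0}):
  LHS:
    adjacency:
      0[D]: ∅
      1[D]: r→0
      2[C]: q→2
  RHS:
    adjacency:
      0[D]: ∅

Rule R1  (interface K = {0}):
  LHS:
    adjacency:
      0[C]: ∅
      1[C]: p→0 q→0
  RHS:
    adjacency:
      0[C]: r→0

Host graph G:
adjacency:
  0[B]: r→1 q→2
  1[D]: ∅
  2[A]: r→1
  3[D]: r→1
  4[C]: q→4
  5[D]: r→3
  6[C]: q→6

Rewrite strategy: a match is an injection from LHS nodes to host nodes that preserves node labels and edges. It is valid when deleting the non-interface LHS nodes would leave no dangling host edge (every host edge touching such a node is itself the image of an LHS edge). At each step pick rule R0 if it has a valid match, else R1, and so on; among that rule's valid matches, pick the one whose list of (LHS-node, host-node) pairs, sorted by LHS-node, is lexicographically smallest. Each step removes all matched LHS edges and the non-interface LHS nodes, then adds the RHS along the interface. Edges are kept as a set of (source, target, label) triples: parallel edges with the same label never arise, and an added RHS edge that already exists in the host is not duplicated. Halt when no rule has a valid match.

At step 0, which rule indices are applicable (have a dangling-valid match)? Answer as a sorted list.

Answer: [R0]

Steps:
R0: 2 valid matches — {0↦3, 1↦5, 2↦4}, {0↦3, 1↦5, 2↦6}
R1: no valid match — LHS pattern not found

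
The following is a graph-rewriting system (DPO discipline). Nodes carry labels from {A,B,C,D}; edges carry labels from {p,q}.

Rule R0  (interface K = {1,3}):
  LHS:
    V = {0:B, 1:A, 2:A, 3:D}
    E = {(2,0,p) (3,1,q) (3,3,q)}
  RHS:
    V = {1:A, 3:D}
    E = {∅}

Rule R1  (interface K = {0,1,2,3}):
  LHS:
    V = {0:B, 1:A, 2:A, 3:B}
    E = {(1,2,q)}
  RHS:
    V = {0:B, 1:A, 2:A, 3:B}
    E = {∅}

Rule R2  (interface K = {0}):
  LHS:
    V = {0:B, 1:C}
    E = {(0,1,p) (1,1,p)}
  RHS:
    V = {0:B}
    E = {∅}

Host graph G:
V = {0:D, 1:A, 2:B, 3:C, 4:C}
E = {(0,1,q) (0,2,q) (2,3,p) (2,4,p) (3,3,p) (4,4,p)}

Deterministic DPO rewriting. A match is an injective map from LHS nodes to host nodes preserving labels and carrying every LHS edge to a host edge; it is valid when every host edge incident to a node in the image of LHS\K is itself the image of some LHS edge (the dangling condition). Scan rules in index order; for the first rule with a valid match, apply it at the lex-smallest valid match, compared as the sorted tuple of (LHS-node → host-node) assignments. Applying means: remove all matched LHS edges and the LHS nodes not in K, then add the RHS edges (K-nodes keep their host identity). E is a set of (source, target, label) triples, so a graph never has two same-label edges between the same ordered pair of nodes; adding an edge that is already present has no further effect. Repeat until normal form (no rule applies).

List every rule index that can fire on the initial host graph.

R0: no valid match — LHS pattern not found
R1: no valid match — LHS pattern not found
R2: 2 valid matches — {0↦2, 1↦3}, {0↦2, 1↦4}

Answer: [R2]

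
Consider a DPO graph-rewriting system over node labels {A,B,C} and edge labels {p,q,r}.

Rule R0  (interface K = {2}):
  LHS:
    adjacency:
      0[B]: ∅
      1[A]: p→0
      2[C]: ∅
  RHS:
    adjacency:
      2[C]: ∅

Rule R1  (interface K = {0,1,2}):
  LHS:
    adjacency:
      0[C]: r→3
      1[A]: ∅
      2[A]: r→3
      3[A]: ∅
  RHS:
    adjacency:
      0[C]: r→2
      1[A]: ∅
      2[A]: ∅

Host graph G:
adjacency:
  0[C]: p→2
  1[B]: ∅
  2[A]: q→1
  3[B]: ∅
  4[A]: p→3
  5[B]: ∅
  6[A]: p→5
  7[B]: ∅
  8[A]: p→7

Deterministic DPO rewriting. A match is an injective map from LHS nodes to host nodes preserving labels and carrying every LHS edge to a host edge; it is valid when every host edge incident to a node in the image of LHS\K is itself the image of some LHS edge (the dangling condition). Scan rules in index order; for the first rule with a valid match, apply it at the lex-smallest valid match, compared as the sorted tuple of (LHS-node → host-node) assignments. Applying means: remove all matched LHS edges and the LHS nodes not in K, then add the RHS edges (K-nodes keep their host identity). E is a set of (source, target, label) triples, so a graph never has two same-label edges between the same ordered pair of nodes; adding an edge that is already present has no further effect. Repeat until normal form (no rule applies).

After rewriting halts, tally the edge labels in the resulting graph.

[0] host  ⇒  9 nodes, 5 edges  {0-p->2 2-q->1 4-p->3 6-p->5 8-p->7}
[1] R0 @ {0↦3, 1↦4, 2↦0}  ⇒  7 nodes, 4 edges  {0-p->2 2-q->1 6-p->5 8-p->7}
[2] R0 @ {0↦5, 1↦6, 2↦0}  ⇒  5 nodes, 3 edges  {0-p->2 2-q->1 8-p->7}
[3] R0 @ {0↦7, 1↦8, 2↦0}  ⇒  3 nodes, 2 edges  {0-p->2 2-q->1}
halt: no rule applies after step 3
NF edges: [(0, 2, 'p'), (2, 1, 'q')]

Answer: p:1 q:1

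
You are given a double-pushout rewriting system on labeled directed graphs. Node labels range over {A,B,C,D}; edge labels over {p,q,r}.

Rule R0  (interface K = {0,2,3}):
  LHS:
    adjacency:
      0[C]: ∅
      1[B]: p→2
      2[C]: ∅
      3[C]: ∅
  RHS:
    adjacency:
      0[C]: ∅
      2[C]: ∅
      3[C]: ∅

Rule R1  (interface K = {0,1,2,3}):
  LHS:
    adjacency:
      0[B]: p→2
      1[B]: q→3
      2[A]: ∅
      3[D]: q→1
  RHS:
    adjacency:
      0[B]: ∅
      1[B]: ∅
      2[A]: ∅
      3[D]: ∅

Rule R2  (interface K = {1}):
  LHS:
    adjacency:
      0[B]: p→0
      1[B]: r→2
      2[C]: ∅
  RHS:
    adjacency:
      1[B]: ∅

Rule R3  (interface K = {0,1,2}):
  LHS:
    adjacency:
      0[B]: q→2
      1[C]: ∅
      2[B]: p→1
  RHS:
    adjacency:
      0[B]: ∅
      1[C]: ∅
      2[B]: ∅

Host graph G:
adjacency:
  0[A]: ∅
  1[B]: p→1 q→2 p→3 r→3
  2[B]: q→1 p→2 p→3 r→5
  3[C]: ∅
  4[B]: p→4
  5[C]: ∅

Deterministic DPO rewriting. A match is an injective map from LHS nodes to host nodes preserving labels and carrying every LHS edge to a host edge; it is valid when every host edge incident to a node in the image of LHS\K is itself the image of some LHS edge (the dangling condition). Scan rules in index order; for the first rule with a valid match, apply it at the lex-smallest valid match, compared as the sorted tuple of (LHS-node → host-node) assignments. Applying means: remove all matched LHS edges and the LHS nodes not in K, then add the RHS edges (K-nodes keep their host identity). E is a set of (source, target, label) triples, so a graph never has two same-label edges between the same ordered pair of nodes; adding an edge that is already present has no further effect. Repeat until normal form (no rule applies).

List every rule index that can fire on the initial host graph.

R0: no valid match — LHS pattern not found
R1: no valid match — LHS pattern not found
R2: 1 valid match — {0↦4, 1↦2, 2↦5}
R3: 2 valid matches — {0↦1, 1↦3, 2↦2}, {0↦2, 1↦3, 2↦1}

Answer: [R2,R3]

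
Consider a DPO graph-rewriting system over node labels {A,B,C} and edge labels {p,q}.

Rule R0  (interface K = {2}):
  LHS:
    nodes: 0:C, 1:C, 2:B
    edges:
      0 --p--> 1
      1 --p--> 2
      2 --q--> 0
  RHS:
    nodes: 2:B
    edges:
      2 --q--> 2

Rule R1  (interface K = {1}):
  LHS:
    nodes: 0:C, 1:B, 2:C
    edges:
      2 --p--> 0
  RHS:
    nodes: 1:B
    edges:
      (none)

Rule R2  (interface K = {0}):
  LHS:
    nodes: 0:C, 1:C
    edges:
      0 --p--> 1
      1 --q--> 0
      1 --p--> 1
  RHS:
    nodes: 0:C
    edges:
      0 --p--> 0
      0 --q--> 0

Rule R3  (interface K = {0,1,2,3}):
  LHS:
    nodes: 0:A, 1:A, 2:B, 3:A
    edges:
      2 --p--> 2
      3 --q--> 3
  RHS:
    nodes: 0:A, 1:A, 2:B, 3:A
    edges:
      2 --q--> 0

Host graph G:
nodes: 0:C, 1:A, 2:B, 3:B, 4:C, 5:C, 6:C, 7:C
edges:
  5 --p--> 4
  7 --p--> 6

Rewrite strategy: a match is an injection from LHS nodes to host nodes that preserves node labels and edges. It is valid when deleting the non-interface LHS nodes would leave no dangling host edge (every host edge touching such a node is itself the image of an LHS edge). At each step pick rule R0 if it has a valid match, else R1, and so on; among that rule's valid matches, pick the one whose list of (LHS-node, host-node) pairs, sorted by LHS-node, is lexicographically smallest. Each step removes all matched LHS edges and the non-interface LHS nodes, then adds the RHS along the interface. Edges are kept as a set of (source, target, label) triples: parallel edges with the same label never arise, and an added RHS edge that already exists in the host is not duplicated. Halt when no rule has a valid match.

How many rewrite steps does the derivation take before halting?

Answer: 2

Steps:
start.  V:8 E:2  edges: 5-p->4 7-p->6
1. fire R1 via {0↦4, 1↦2, 2↦5}  →  V:6 E:1  edges: 7-p->6
2. fire R1 via {0↦6, 1↦2, 2↦7}  →  V:4 E:0  edges: ∅
halt: no rule applies after step 2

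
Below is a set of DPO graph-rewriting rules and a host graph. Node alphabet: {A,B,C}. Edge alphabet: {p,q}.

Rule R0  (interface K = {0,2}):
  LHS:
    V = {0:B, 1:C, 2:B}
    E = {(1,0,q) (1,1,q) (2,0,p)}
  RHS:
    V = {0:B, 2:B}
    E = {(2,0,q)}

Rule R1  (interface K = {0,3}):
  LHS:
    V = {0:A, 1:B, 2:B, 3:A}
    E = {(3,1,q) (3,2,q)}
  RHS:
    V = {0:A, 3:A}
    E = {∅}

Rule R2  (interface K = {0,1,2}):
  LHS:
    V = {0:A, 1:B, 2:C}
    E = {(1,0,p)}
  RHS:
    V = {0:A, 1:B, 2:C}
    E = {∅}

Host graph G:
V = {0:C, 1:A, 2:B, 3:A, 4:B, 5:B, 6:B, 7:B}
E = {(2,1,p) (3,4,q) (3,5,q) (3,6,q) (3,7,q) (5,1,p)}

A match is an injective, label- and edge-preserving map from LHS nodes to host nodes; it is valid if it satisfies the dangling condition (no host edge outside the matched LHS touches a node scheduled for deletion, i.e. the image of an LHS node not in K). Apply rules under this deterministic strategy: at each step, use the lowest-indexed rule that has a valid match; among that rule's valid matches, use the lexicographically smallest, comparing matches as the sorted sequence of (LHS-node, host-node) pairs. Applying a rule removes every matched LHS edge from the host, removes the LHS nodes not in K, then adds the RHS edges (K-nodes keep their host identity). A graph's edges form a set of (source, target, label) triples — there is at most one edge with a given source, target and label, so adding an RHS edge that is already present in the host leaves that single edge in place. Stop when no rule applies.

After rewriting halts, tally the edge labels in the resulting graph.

Answer: (no edges)

Steps:
initial: |V|=8 |E|=6  E = 2-p->1 3-q->4 3-q->5 3-q->6 3-q->7 5-p->1
step 1: apply R1 at {0↦1, 1↦4, 2↦6, 3↦3}  → |V|=6 |E|=4  E = 2-p->1 3-q->5 3-q->7 5-p->1
step 2: apply R2 at {0↦1, 1↦2, 2↦0}  → |V|=6 |E|=3  E = 3-q->5 3-q->7 5-p->1
step 3: apply R2 at {0↦1, 1↦5, 2↦0}  → |V|=6 |E|=2  E = 3-q->5 3-q->7
step 4: apply R1 at {0↦1, 1↦5, 2↦7, 3↦3}  → |V|=4 |E|=0  E = ∅
normal form: no rule applies after step 4
NF edges: []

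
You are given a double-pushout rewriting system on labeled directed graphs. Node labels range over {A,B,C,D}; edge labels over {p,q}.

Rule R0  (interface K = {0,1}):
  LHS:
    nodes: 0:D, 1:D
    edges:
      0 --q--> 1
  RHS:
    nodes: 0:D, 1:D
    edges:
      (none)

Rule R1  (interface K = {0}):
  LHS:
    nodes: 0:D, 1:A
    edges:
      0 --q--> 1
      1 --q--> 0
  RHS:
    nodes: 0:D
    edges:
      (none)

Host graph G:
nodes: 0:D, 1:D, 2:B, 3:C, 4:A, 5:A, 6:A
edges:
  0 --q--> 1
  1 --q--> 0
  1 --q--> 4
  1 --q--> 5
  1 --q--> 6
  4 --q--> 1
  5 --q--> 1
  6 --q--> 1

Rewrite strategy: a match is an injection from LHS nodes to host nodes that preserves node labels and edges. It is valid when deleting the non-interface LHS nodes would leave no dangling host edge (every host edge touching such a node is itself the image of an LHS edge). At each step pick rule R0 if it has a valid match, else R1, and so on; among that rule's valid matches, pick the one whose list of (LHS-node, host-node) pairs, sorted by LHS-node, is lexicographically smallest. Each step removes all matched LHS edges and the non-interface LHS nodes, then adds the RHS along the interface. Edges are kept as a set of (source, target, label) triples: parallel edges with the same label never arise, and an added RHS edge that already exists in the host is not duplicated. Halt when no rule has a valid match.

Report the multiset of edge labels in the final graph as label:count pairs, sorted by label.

initial: |V|=7 |E|=8  E = 0-q->1 1-q->0 1-q->4 1-q->5 1-q->6 4-q->1 5-q->1 6-q->1
step 1: apply R0 at {0↦0, 1↦1}  → |V|=7 |E|=7  E = 1-q->0 1-q->4 1-q->5 1-q->6 4-q->1 5-q->1 6-q->1
step 2: apply R0 at {0↦1, 1↦0}  → |V|=7 |E|=6  E = 1-q->4 1-q->5 1-q->6 4-q->1 5-q->1 6-q->1
step 3: apply R1 at {0↦1, 1↦4}  → |V|=6 |E|=4  E = 1-q->5 1-q->6 5-q->1 6-q->1
step 4: apply R1 at {0↦1, 1↦5}  → |V|=5 |E|=2  E = 1-q->6 6-q->1
step 5: apply R1 at {0↦1, 1↦6}  → |V|=4 |E|=0  E = ∅
normal form: no rule applies after step 5
NF edges: []

Answer: (no edges)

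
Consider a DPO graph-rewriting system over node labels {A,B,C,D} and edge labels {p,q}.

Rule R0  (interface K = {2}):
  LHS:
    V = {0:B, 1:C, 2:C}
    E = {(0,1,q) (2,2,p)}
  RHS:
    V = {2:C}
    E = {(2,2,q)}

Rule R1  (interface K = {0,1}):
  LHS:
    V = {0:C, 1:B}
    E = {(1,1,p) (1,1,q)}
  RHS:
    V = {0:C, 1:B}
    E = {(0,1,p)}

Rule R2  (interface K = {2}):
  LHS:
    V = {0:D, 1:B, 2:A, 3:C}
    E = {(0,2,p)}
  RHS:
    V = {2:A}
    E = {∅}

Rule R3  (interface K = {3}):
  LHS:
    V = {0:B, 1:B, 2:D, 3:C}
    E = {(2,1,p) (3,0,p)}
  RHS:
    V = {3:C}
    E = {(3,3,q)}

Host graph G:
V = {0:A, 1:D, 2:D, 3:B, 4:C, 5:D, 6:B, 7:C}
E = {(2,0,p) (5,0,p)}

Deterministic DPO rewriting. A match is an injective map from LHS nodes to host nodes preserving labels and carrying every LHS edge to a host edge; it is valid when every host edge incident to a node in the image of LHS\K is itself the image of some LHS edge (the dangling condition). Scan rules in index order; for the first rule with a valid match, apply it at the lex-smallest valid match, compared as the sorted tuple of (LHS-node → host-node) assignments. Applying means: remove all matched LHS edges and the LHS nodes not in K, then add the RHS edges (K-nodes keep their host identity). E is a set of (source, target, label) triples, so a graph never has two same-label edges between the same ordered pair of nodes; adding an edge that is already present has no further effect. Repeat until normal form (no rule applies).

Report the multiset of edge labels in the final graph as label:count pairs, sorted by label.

[0] host  ⇒  8 nodes, 2 edges  {2-p->0 5-p->0}
[1] R2 @ {0↦2, 1↦3, 2↦0, 3↦4}  ⇒  5 nodes, 1 edges  {5-p->0}
[2] R2 @ {0↦5, 1↦6, 2↦0, 3↦7}  ⇒  2 nodes, 0 edges  {∅}
final graph: no rule applies after step 2
NF edges: []

Answer: (no edges)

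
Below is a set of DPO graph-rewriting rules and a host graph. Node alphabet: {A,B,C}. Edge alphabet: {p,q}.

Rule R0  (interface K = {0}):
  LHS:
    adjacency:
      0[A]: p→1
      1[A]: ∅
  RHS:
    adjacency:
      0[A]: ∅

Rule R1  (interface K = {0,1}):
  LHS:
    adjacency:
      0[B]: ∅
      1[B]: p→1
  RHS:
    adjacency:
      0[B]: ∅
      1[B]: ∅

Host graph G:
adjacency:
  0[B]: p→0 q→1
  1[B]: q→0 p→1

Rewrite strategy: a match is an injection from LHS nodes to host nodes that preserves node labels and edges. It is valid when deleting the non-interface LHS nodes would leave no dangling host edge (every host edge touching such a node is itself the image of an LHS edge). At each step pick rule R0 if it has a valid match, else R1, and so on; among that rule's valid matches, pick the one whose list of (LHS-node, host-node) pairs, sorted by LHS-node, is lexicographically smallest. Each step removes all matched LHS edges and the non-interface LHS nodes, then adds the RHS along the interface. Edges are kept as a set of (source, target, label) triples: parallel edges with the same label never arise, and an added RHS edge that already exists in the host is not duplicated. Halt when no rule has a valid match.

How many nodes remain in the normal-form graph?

initial: |V|=2 |E|=4  E = 0-p->0 0-q->1 1-q->0 1-p->1
step 1: apply R1 at {0↦0, 1↦1}  → |V|=2 |E|=3  E = 0-p->0 0-q->1 1-q->0
step 2: apply R1 at {0↦1, 1↦0}  → |V|=2 |E|=2  E = 0-q->1 1-q->0
normal form: no rule applies after step 2
NF nodes: {0:B, 1:B}

Answer: 2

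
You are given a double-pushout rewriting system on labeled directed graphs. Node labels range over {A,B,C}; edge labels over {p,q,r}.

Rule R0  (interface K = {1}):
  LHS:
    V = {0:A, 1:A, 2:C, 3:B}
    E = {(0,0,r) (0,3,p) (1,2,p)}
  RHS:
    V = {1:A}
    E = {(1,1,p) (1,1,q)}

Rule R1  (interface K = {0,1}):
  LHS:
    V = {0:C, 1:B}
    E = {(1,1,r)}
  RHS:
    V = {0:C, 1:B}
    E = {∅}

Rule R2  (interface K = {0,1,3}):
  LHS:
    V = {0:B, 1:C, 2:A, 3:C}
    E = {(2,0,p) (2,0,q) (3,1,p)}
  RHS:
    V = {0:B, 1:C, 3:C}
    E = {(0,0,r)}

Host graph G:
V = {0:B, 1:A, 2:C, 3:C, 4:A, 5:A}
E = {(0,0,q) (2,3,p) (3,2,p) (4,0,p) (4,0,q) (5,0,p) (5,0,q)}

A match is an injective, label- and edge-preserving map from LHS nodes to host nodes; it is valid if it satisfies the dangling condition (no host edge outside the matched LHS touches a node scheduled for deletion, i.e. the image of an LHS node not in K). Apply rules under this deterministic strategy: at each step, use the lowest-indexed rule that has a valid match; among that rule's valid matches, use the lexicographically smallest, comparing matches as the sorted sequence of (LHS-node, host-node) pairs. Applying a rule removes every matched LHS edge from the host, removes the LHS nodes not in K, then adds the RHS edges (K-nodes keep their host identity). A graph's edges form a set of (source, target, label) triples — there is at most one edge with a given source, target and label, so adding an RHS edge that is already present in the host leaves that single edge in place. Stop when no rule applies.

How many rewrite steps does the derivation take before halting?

initial: |V|=6 |E|=7  E = 0-q->0 2-p->3 3-p->2 4-p->0 4-q->0 5-p->0 5-q->0
step 1: apply R2 at {0↦0, 1↦2, 2↦4, 3↦3}  → |V|=5 |E|=5  E = 0-q->0 0-r->0 2-p->3 5-p->0 5-q->0
step 2: apply R1 at {0↦2, 1↦0}  → |V|=5 |E|=4  E = 0-q->0 2-p->3 5-p->0 5-q->0
step 3: apply R2 at {0↦0, 1↦3, 2↦5, 3↦2}  → |V|=4 |E|=2  E = 0-q->0 0-r->0
step 4: apply R1 at {0↦2, 1↦0}  → |V|=4 |E|=1  E = 0-q->0
normal form: no rule applies after step 4

Answer: 4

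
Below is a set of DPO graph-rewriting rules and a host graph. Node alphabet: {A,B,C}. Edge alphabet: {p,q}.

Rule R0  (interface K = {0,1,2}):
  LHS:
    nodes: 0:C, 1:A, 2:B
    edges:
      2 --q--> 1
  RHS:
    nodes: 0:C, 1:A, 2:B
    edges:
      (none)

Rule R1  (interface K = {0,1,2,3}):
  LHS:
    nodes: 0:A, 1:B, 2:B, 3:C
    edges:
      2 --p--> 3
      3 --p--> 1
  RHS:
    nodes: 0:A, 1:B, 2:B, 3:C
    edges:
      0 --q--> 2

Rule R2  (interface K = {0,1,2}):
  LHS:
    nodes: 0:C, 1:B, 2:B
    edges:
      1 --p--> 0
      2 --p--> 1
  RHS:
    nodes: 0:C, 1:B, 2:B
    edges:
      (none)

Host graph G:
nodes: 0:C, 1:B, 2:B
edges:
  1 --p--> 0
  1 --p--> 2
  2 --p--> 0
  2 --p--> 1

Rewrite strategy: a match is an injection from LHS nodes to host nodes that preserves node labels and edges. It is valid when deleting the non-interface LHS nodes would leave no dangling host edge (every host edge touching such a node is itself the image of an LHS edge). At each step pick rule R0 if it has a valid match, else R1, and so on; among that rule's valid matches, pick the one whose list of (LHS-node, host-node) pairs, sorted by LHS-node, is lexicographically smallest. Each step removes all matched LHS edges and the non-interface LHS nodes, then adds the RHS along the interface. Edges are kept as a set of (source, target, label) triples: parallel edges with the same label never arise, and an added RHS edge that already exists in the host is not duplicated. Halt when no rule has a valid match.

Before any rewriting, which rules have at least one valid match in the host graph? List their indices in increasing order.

Answer: [R2]

Derivation:
R0: no valid match — LHS pattern not found
R1: no valid match — LHS pattern not found
R2: 2 valid matches — {0↦0, 1↦1, 2↦2}, {0↦0, 1↦2, 2↦1}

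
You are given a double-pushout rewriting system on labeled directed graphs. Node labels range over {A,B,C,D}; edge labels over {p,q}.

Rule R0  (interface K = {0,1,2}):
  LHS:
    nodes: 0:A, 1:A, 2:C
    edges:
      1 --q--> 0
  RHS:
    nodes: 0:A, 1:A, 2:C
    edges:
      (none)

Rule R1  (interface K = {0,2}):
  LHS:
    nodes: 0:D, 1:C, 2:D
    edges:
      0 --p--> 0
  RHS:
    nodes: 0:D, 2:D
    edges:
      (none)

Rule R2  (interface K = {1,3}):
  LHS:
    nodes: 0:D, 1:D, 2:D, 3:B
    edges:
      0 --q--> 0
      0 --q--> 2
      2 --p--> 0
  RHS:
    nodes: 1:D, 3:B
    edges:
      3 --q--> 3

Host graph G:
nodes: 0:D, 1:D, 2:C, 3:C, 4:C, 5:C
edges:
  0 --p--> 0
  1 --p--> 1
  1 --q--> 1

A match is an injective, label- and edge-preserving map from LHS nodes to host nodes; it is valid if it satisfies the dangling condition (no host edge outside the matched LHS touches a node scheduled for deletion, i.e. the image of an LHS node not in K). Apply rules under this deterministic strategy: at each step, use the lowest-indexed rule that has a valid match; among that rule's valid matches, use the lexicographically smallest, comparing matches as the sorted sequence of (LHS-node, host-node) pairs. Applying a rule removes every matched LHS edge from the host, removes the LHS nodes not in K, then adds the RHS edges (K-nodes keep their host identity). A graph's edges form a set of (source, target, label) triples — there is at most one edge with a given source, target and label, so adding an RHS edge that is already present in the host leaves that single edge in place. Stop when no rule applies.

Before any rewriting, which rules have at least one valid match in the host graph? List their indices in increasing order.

R0: no valid match — LHS pattern not found
R1: 8 valid matches — {0↦0, 1↦2, 2↦1}, {0↦0, 1↦3, 2↦1}, {0↦0, 1↦4, 2↦1} (+5 more)
R2: no valid match — LHS pattern not found

Answer: [R1]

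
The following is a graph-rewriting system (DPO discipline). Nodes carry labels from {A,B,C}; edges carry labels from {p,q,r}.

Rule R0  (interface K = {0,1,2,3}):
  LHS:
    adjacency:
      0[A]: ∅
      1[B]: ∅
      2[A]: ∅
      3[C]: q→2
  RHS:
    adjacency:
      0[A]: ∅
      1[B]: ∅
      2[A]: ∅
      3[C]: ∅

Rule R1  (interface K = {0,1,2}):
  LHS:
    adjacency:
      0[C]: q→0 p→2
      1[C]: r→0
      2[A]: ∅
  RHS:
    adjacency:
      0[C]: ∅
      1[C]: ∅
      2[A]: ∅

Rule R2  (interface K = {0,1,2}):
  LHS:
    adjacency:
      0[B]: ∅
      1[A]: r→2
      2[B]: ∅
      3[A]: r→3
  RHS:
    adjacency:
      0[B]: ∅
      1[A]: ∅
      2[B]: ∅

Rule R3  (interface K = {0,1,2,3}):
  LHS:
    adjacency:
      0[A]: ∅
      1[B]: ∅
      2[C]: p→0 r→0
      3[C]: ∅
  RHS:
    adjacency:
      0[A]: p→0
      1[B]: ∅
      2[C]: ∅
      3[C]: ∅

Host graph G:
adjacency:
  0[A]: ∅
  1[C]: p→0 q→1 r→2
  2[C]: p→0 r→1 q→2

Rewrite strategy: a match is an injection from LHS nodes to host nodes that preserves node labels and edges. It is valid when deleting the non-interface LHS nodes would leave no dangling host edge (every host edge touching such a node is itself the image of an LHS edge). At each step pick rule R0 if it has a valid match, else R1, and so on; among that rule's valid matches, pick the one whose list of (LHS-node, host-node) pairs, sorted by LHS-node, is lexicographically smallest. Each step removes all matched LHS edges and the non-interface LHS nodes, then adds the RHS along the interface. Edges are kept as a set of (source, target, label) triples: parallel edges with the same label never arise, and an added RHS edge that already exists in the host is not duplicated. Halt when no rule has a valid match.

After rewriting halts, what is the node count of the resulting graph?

Answer: 3

Rewrite trace:
start.  V:3 E:6  edges: 1-p->0 1-q->1 1-r->2 2-p->0 2-r->1 2-q->2
1. fire R1 via {0↦1, 1↦2, 2↦0}  →  V:3 E:3  edges: 1-r->2 2-p->0 2-q->2
2. fire R1 via {0↦2, 1↦1, 2↦0}  →  V:3 E:0  edges: ∅
normal form: no rule applies after step 2
NF nodes: {0:A, 1:C, 2:C}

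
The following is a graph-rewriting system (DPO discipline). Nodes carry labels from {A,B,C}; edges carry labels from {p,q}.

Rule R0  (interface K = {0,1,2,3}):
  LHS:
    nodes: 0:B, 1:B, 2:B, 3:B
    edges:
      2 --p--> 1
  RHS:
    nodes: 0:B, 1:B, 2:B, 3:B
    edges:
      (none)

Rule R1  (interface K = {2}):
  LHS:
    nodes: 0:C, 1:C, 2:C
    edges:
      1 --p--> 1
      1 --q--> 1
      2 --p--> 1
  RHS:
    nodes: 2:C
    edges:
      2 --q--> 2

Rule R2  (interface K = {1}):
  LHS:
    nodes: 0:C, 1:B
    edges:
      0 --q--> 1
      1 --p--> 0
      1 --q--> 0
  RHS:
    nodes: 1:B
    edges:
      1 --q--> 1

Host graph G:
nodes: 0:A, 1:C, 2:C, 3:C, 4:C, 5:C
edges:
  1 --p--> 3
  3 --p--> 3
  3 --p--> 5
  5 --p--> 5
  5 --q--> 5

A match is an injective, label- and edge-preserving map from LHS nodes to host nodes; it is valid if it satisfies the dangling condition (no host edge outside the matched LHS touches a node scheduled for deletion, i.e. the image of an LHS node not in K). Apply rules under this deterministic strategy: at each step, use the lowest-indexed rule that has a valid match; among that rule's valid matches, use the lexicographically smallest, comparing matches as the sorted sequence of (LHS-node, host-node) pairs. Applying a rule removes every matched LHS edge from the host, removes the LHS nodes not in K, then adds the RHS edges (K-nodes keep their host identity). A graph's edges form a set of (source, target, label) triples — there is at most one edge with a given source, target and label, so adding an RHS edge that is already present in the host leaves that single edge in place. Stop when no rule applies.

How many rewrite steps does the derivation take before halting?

[0] host  ⇒  6 nodes, 5 edges  {1-p->3 3-p->3 3-p->5 5-p->5 5-q->5}
[1] R1 @ {0↦2, 1↦5, 2↦3}  ⇒  4 nodes, 3 edges  {1-p->3 3-p->3 3-q->3}
[2] R1 @ {0↦4, 1↦3, 2↦1}  ⇒  2 nodes, 1 edges  {1-q->1}
normal form: no rule applies after step 2

Answer: 2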